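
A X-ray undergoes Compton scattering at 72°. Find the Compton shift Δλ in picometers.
1.6765 pm

Using the Compton scattering formula:
Δλ = λ_C(1 - cos θ)

where λ_C = h/(m_e·c) ≈ 2.4263 pm is the Compton wavelength of an electron.

For θ = 72°:
cos(72°) = 0.3090
1 - cos(72°) = 0.6910

Δλ = 2.4263 × 0.6910
Δλ = 1.6765 pm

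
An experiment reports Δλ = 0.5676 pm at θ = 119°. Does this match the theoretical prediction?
No, inconsistent

Calculate the expected shift for θ = 119°:

Δλ_expected = λ_C(1 - cos(119°))
Δλ_expected = 2.4263 × (1 - cos(119°))
Δλ_expected = 2.4263 × 1.4848
Δλ_expected = 3.6026 pm

Given shift: 0.5676 pm
Expected shift: 3.6026 pm
Difference: 3.0350 pm

The values do not match. The given shift corresponds to θ ≈ 40.0°, not 119°.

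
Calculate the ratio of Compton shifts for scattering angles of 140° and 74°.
140° produces the larger shift by a factor of 2.438

Calculate both shifts using Δλ = λ_C(1 - cos θ):

For θ₁ = 74°:
Δλ₁ = 2.4263 × (1 - cos(74°))
Δλ₁ = 2.4263 × 0.7244
Δλ₁ = 1.7575 pm

For θ₂ = 140°:
Δλ₂ = 2.4263 × (1 - cos(140°))
Δλ₂ = 2.4263 × 1.7660
Δλ₂ = 4.2850 pm

The 140° angle produces the larger shift.
Ratio: 4.2850/1.7575 = 2.438

(Intermediate values are shown rounded; full precision is carried through to the final answer.)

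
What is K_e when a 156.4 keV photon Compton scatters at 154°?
57.4852 keV

By energy conservation: K_e = E_initial - E_final

First find the scattered photon energy:
Initial wavelength: λ = hc/E = 7.9274 pm
Compton shift: Δλ = λ_C(1 - cos(154°)) = 4.6071 pm
Final wavelength: λ' = 7.9274 + 4.6071 = 12.5344 pm
Final photon energy: E' = hc/λ' = 98.9148 keV

Electron kinetic energy:
K_e = E - E' = 156.4000 - 98.9148 = 57.4852 keV

(Intermediate values are shown rounded; full precision is carried through to the final answer.)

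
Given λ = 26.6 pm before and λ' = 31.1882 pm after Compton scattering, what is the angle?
153.00°

First find the wavelength shift:
Δλ = λ' - λ = 31.1882 - 26.6 = 4.5882 pm

Using Δλ = λ_C(1 - cos θ), with λ_C = h/(m_e·c) ≈ 2.42631024 pm:
cos θ = 1 - Δλ/λ_C
cos θ = 1 - 4.5882/2.42631024
cos θ = -0.891020

θ = arccos(-0.891020)
θ = 153.00°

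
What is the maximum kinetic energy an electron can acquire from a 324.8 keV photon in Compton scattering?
181.7941 keV

Maximum energy transfer occurs at θ = 180° (backscattering).

Initial photon: E₀ = 324.8 keV → λ₀ = 3.8172 pm

Maximum Compton shift (at 180°):
Δλ_max = 2λ_C = 2 × 2.4263 = 4.8526 pm

Final wavelength:
λ' = 3.8172 + 4.8526 = 8.6699 pm

Minimum photon energy (maximum energy to electron):
E'_min = hc/λ' = 143.0059 keV

Maximum electron kinetic energy:
K_max = E₀ - E'_min = 324.8000 - 143.0059 = 181.7941 keV

(Intermediate values are shown rounded; full precision is carried through to the final answer.)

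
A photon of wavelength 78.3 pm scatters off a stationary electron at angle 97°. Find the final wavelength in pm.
81.0220 pm

Using the Compton scattering formula:
λ' = λ + Δλ = λ + λ_C(1 - cos θ)

Given:
- Initial wavelength λ = 78.3 pm
- Scattering angle θ = 97°
- Compton wavelength λ_C ≈ 2.4263 pm

Calculate the shift:
Δλ = 2.4263 × (1 - cos(97°))
Δλ = 2.4263 × 1.1219
Δλ = 2.7220 pm

Final wavelength:
λ' = 78.3 + 2.7220 = 81.0220 pm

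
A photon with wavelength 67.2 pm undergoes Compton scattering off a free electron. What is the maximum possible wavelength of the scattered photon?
72.0526 pm (at θ = 180°)

The Compton shift is Δλ = λ_C(1 − cos θ).

Since cos θ ranges from −1 to 1, the factor (1 − cos θ) ranges from 0 to 2; the maximum shift occurs at θ = 180° (backscattering):
Δλ_max = 2λ_C = 2 × 2.4263 pm = 4.8526 pm

Maximum scattered wavelength:
λ'_max = λ₀ + Δλ_max = 67.2 + 4.8526 = 72.0526 pm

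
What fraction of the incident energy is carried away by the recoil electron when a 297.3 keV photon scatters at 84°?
0.3425 (or 34.25%)

Calculate initial and final photon energies:

Initial: E₀ = 297.3 keV → λ₀ = 4.1703 pm
Compton shift: Δλ = 2.1727 pm
Final wavelength: λ' = 6.3430 pm
Final energy: E' = 195.4652 keV

Fractional energy loss:
(E₀ - E')/E₀ = (297.3000 - 195.4652)/297.3000
= 101.8348/297.3000
= 0.3425
= 34.25%

(Intermediate values are shown rounded; full precision is carried through to the final answer.)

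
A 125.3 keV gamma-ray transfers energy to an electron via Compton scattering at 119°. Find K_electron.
33.4435 keV

By energy conservation: K_e = E_initial - E_final

First find the scattered photon energy:
Initial wavelength: λ = hc/E = 9.8950 pm
Compton shift: Δλ = λ_C(1 - cos(119°)) = 3.6026 pm
Final wavelength: λ' = 9.8950 + 3.6026 = 13.4976 pm
Final photon energy: E' = hc/λ' = 91.8565 keV

Electron kinetic energy:
K_e = E - E' = 125.3000 - 91.8565 = 33.4435 keV

(Intermediate values are shown rounded; full precision is carried through to the final answer.)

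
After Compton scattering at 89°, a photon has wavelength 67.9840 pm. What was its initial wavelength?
65.6000 pm

From λ' = λ + Δλ, we have λ = λ' - Δλ

First calculate the Compton shift:
Δλ = λ_C(1 - cos θ)
Δλ = 2.4263 × (1 - cos(89°))
Δλ = 2.4263 × 0.9825
Δλ = 2.3840 pm

Initial wavelength:
λ = λ' - Δλ
λ = 67.9840 - 2.3840
λ = 65.6000 pm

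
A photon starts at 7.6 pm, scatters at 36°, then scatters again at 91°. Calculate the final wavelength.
10.5320 pm

Apply Compton shift twice:

First scattering at θ₁ = 36°:
Δλ₁ = λ_C(1 - cos(36°))
Δλ₁ = 2.4263 × 0.1910
Δλ₁ = 0.4634 pm

After first scattering:
λ₁ = 7.6 + 0.4634 = 8.0634 pm

Second scattering at θ₂ = 91°:
Δλ₂ = λ_C(1 - cos(91°))
Δλ₂ = 2.4263 × 1.0175
Δλ₂ = 2.4687 pm

Final wavelength:
λ₂ = 8.0634 + 2.4687 = 10.5320 pm

Total shift: Δλ_total = 0.4634 + 2.4687 = 2.9320 pm

(Intermediate values are shown rounded; full precision is carried through to the final answer.)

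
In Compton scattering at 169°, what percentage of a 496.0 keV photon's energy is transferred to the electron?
0.6579 (or 65.79%)

Calculate initial and final photon energies:

Initial: E₀ = 496.0 keV → λ₀ = 2.4997 pm
Compton shift: Δλ = 4.8080 pm
Final wavelength: λ' = 7.3077 pm
Final energy: E' = 169.6619 keV

Fractional energy loss:
(E₀ - E')/E₀ = (496.0000 - 169.6619)/496.0000
= 326.3381/496.0000
= 0.6579
= 65.79%

(Intermediate values are shown rounded; full precision is carried through to the final answer.)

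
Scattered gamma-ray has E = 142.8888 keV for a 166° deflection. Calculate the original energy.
318.2001 keV

Convert final energy to wavelength (hc ≈ 1239.842 keV·pm):
λ' = hc/E' = 1239.842 / 142.8888 = 8.6770 pm

Calculate the Compton shift:
Δλ = λ_C(1 - cos(166°))
Δλ = 2.4263 × (1 - cos(166°))
Δλ = 4.7805 pm

Initial wavelength:
λ = λ' - Δλ = 8.6770 - 4.7805 = 3.8964 pm

Initial energy:
E = hc/λ = 1239.842 / 3.8964 = 318.2001 keV

(Intermediate values are shown rounded; full precision is carried through to the final answer.)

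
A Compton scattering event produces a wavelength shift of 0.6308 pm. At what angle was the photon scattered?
42.27°

From the Compton formula Δλ = λ_C(1 - cos θ), we can solve for θ:

cos θ = 1 - Δλ/λ_C

Given:
- Δλ = 0.6308 pm
- λ_C = h/(m_e·c) ≈ 2.42631024 pm

cos θ = 1 - 0.6308/2.42631024
cos θ = 1 - 0.259983
cos θ = 0.740017

θ = arccos(0.740017)
θ = 42.27°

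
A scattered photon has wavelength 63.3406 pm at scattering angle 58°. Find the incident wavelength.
62.2000 pm

From λ' = λ + Δλ, we have λ = λ' - Δλ

First calculate the Compton shift:
Δλ = λ_C(1 - cos θ)
Δλ = 2.4263 × (1 - cos(58°))
Δλ = 2.4263 × 0.4701
Δλ = 1.1406 pm

Initial wavelength:
λ = λ' - Δλ
λ = 63.3406 - 1.1406
λ = 62.2000 pm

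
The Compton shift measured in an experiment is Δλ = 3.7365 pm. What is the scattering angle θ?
122.68°

From the Compton formula Δλ = λ_C(1 - cos θ), we can solve for θ:

cos θ = 1 - Δλ/λ_C

Given:
- Δλ = 3.7365 pm
- λ_C = h/(m_e·c) ≈ 2.42631024 pm

cos θ = 1 - 3.7365/2.42631024
cos θ = 1 - 1.539993
cos θ = -0.539993

θ = arccos(-0.539993)
θ = 122.68°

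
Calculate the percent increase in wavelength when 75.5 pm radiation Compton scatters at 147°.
5.9089%

Calculate the Compton shift:
Δλ = λ_C(1 - cos(147°))
Δλ = 2.4263 × (1 - cos(147°))
Δλ = 2.4263 × 1.8387
Δλ = 4.4612 pm

Percentage change:
(Δλ/λ₀) × 100 = (4.4612/75.5) × 100
= 5.9089%

(Intermediate values are shown rounded; full precision is carried through to the final answer.)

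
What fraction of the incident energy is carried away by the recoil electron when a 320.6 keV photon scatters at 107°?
0.4478 (or 44.78%)

Calculate initial and final photon energies:

Initial: E₀ = 320.6 keV → λ₀ = 3.8673 pm
Compton shift: Δλ = 3.1357 pm
Final wavelength: λ' = 7.0029 pm
Final energy: E' = 177.0457 keV

Fractional energy loss:
(E₀ - E')/E₀ = (320.6000 - 177.0457)/320.6000
= 143.5543/320.6000
= 0.4478
= 44.78%

(Intermediate values are shown rounded; full precision is carried through to the final answer.)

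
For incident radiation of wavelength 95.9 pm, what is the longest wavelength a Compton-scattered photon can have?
100.7526 pm (at θ = 180°)

The Compton shift is Δλ = λ_C(1 − cos θ).

Since cos θ ranges from −1 to 1, the factor (1 − cos θ) ranges from 0 to 2; the maximum shift occurs at θ = 180° (backscattering):
Δλ_max = 2λ_C = 2 × 2.4263 pm = 4.8526 pm

Maximum scattered wavelength:
λ'_max = λ₀ + Δλ_max = 95.9 + 4.8526 = 100.7526 pm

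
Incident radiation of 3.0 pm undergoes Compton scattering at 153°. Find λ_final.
7.5882 pm

Using the Compton scattering formula:
λ' = λ + Δλ = λ + λ_C(1 - cos θ)

Given:
- Initial wavelength λ = 3.0 pm
- Scattering angle θ = 153°
- Compton wavelength λ_C ≈ 2.4263 pm

Calculate the shift:
Δλ = 2.4263 × (1 - cos(153°))
Δλ = 2.4263 × 1.8910
Δλ = 4.5882 pm

Final wavelength:
λ' = 3.0 + 4.5882 = 7.5882 pm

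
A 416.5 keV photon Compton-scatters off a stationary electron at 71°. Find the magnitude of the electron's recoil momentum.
2.2217e-22 kg·m/s

The electron is initially at rest, so by conservation of momentum:
p⃗_e = p⃗₀ − p⃗'  (incident photon momentum minus scattered photon momentum)

Photon momentum magnitudes (p = h/λ = E/c):
λ₀ = hc/E₀ = 2.9768 pm → p₀ = h/λ₀ = 2.2259e-22 kg·m/s
Δλ = λ_C(1 − cos 71°) = 1.6364 pm
λ' = 4.6132 pm → p' = h/λ' = 1.4363e-22 kg·m/s

The scattered photon makes angle θ = 71° with the incident direction, so by the law of cosines:
|p⃗_e|² = p₀² + p'² − 2p₀p'cos θ
|p⃗_e|² = (2.2259e-22)² + (1.4363e-22)² − 2·2.2259e-22·1.4363e-22·cos(71°)
|p⃗_e| = 2.2217e-22 kg·m/s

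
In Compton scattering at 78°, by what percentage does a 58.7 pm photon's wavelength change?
3.2740%

Calculate the Compton shift:
Δλ = λ_C(1 - cos(78°))
Δλ = 2.4263 × (1 - cos(78°))
Δλ = 2.4263 × 0.7921
Δλ = 1.9219 pm

Percentage change:
(Δλ/λ₀) × 100 = (1.9219/58.7) × 100
= 3.2740%

(Intermediate values are shown rounded; full precision is carried through to the final answer.)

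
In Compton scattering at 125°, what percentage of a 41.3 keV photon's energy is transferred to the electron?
0.1128 (or 11.28%)

Calculate initial and final photon energies:

Initial: E₀ = 41.3 keV → λ₀ = 30.0204 pm
Compton shift: Δλ = 3.8180 pm
Final wavelength: λ' = 33.8384 pm
Final energy: E' = 36.6401 keV

Fractional energy loss:
(E₀ - E')/E₀ = (41.3000 - 36.6401)/41.3000
= 4.6599/41.3000
= 0.1128
= 11.28%

(Intermediate values are shown rounded; full precision is carried through to the final answer.)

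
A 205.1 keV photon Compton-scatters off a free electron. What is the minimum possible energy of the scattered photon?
113.7712 keV (at θ = 180°)

The scattered photon has minimum energy when its wavelength is maximum, i.e., when the Compton shift Δλ = λ_C(1 − cos θ) is maximum. This occurs at θ = 180° (backscattering), giving Δλ_max = 2λ_C = 4.8526 pm.

Initial wavelength: λ₀ = hc/E₀ = 6.0451 pm
Maximum final wavelength: λ'_max = λ₀ + 2λ_C = 6.0451 + 4.8526 = 10.8977 pm
Minimum final energy: E'_min = hc/λ'_max = 113.7712 keV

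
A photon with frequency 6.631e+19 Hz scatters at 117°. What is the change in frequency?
2.906e+19 Hz (decrease)

Convert frequency to wavelength (c = 299792458 m/s):
λ₀ = c/f₀ = 299792458/6.631e+19 = 4.5210746e-12 m = 4.5211 pm

Calculate Compton shift:
Δλ = λ_C(1 - cos(117°)) = 3.5278 pm

Final wavelength:
λ' = λ₀ + Δλ = 4.5211 + 3.5278 = 8.0489 pm

Final frequency:
f' = c/λ' = 299792458/8.0489067e-12 = 3.7246358e+19 Hz

Frequency shift (decrease):
Δf = f₀ - f' = 6.631e+19 - 3.7246358e+19 = 2.906e+19 Hz

(Intermediate values are shown rounded; full precision is carried through to the final answer.)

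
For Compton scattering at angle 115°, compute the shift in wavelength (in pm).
3.4517 pm

Using the Compton scattering formula:
Δλ = λ_C(1 - cos θ)

where λ_C = h/(m_e·c) ≈ 2.4263 pm is the Compton wavelength of an electron.

For θ = 115°:
cos(115°) = -0.4226
1 - cos(115°) = 1.4226

Δλ = 2.4263 × 1.4226
Δλ = 3.4517 pm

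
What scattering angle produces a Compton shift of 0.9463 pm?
52.41°

From the Compton formula Δλ = λ_C(1 - cos θ), we can solve for θ:

cos θ = 1 - Δλ/λ_C

Given:
- Δλ = 0.9463 pm
- λ_C = h/(m_e·c) ≈ 2.42631024 pm

cos θ = 1 - 0.9463/2.42631024
cos θ = 1 - 0.390016
cos θ = 0.609984

θ = arccos(0.609984)
θ = 52.41°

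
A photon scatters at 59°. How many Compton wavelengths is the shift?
0.4850 λ_C

The Compton shift formula is:
Δλ = λ_C(1 - cos θ)

Dividing both sides by λ_C:
Δλ/λ_C = 1 - cos θ

For θ = 59°:
Δλ/λ_C = 1 - cos(59°)
Δλ/λ_C = 1 - 0.5150
Δλ/λ_C = 0.4850

This means the shift is 0.4850 × λ_C = 1.1767 pm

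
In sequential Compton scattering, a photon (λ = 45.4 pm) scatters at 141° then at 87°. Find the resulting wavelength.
52.0112 pm

Apply Compton shift twice:

First scattering at θ₁ = 141°:
Δλ₁ = λ_C(1 - cos(141°))
Δλ₁ = 2.4263 × 1.7771
Δλ₁ = 4.3119 pm

After first scattering:
λ₁ = 45.4 + 4.3119 = 49.7119 pm

Second scattering at θ₂ = 87°:
Δλ₂ = λ_C(1 - cos(87°))
Δλ₂ = 2.4263 × 0.9477
Δλ₂ = 2.2993 pm

Final wavelength:
λ₂ = 49.7119 + 2.2993 = 52.0112 pm

Total shift: Δλ_total = 4.3119 + 2.2993 = 6.6112 pm

(Intermediate values are shown rounded; full precision is carried through to the final answer.)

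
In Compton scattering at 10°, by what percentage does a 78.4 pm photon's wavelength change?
0.0470%

Calculate the Compton shift:
Δλ = λ_C(1 - cos(10°))
Δλ = 2.4263 × (1 - cos(10°))
Δλ = 2.4263 × 0.0152
Δλ = 0.0369 pm

Percentage change:
(Δλ/λ₀) × 100 = (0.0369/78.4) × 100
= 0.0470%

(Intermediate values are shown rounded; full precision is carried through to the final answer.)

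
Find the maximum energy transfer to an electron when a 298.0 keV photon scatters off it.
160.4410 keV

Maximum energy transfer occurs at θ = 180° (backscattering).

Initial photon: E₀ = 298.0 keV → λ₀ = 4.1605 pm

Maximum Compton shift (at 180°):
Δλ_max = 2λ_C = 2 × 2.4263 = 4.8526 pm

Final wavelength:
λ' = 4.1605 + 4.8526 = 9.0132 pm

Minimum photon energy (maximum energy to electron):
E'_min = hc/λ' = 137.5590 keV

Maximum electron kinetic energy:
K_max = E₀ - E'_min = 298.0000 - 137.5590 = 160.4410 keV

(Intermediate values are shown rounded; full precision is carried through to the final answer.)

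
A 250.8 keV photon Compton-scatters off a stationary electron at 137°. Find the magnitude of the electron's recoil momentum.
1.9345e-22 kg·m/s

The electron is initially at rest, so by conservation of momentum:
p⃗_e = p⃗₀ − p⃗'  (incident photon momentum minus scattered photon momentum)

Photon momentum magnitudes (p = h/λ = E/c):
λ₀ = hc/E₀ = 4.9435 pm → p₀ = h/λ₀ = 1.3403e-22 kg·m/s
Δλ = λ_C(1 − cos 137°) = 4.2008 pm
λ' = 9.1443 pm → p' = h/λ' = 7.2461e-23 kg·m/s

The scattered photon makes angle θ = 137° with the incident direction, so by the law of cosines:
|p⃗_e|² = p₀² + p'² − 2p₀p'cos θ
|p⃗_e|² = (1.3403e-22)² + (7.2461e-23)² − 2·1.3403e-22·7.2461e-23·cos(137°)
|p⃗_e| = 1.9345e-22 kg·m/s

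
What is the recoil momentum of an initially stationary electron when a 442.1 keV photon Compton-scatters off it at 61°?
2.1235e-22 kg·m/s

The electron is initially at rest, so by conservation of momentum:
p⃗_e = p⃗₀ − p⃗'  (incident photon momentum minus scattered photon momentum)

Photon momentum magnitudes (p = h/λ = E/c):
λ₀ = hc/E₀ = 2.8044 pm → p₀ = h/λ₀ = 2.3627e-22 kg·m/s
Δλ = λ_C(1 − cos 61°) = 1.2500 pm
λ' = 4.0544 pm → p' = h/λ' = 1.6343e-22 kg·m/s

The scattered photon makes angle θ = 61° with the incident direction, so by the law of cosines:
|p⃗_e|² = p₀² + p'² − 2p₀p'cos θ
|p⃗_e|² = (2.3627e-22)² + (1.6343e-22)² − 2·2.3627e-22·1.6343e-22·cos(61°)
|p⃗_e| = 2.1235e-22 kg·m/s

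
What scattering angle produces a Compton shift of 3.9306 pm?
128.32°

From the Compton formula Δλ = λ_C(1 - cos θ), we can solve for θ:

cos θ = 1 - Δλ/λ_C

Given:
- Δλ = 3.9306 pm
- λ_C = h/(m_e·c) ≈ 2.42631024 pm

cos θ = 1 - 3.9306/2.42631024
cos θ = 1 - 1.619991
cos θ = -0.619991

θ = arccos(-0.619991)
θ = 128.32°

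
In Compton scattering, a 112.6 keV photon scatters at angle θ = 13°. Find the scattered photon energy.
111.9676 keV

First convert energy to wavelength:
λ = hc/E, with hc ≈ 1239.842 keV·pm (i.e. 1239.842 eV·nm)

For E = 112.6 keV = 112600 eV:
λ = 1239.842 keV·pm / 112.6 keV
λ = 11.0110 pm

Calculate the Compton shift:
Δλ = λ_C(1 - cos(13°)) = 2.4263 × 0.0256
Δλ = 0.0622 pm

Final wavelength:
λ' = 11.0110 + 0.0622 = 11.0732 pm

Final energy:
E' = hc/λ' = 1239.842 / 11.0732 = 111.9676 keV

(Intermediate values are shown rounded; full precision is carried through to the final answer.)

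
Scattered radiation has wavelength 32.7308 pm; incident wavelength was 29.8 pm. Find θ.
102.00°

First find the wavelength shift:
Δλ = λ' - λ = 32.7308 - 29.8 = 2.9308 pm

Using Δλ = λ_C(1 - cos θ), with λ_C = h/(m_e·c) ≈ 2.42631024 pm:
cos θ = 1 - Δλ/λ_C
cos θ = 1 - 2.9308/2.42631024
cos θ = -0.207925

θ = arccos(-0.207925)
θ = 102.00°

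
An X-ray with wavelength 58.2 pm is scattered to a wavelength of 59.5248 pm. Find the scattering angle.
63.00°

First find the wavelength shift:
Δλ = λ' - λ = 59.5248 - 58.2 = 1.3248 pm

Using Δλ = λ_C(1 - cos θ), with λ_C = h/(m_e·c) ≈ 2.42631024 pm:
cos θ = 1 - Δλ/λ_C
cos θ = 1 - 1.3248/2.42631024
cos θ = 0.453986

θ = arccos(0.453986)
θ = 63.00°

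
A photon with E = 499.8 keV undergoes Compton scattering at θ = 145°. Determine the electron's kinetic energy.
319.9695 keV

By energy conservation: K_e = E_initial - E_final

First find the scattered photon energy:
Initial wavelength: λ = hc/E = 2.4807 pm
Compton shift: Δλ = λ_C(1 - cos(145°)) = 4.4138 pm
Final wavelength: λ' = 2.4807 + 4.4138 = 6.8945 pm
Final photon energy: E' = hc/λ' = 179.8305 keV

Electron kinetic energy:
K_e = E - E' = 499.8000 - 179.8305 = 319.9695 keV

(Intermediate values are shown rounded; full precision is carried through to the final answer.)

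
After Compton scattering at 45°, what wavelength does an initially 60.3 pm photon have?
61.0106 pm

Using the Compton formula: λ' = λ + λ_C(1 − cos θ)

For θ = 45°, cos θ = √2/2 (exact) ≈ 0.7071, so:
1 − cos 45° = 1 − (√2/2) ≈ 0.2929

Δλ = λ_C × 0.2929 = 2.4263 × 0.2929 = 0.7106 pm

λ' = 60.3 + 0.7106 = 61.0106 pm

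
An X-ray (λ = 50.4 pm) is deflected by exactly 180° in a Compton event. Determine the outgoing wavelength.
55.2526 pm

Using the Compton formula: λ' = λ + λ_C(1 − cos θ)

For θ = 180°, cos θ = -1 (exact) = -1.0000, so:
1 − cos 180° = 1 − (-1) = 2.0000

Δλ = λ_C × 2.0000 = 2.4263 × 2.0000 = 4.8526 pm

λ' = 50.4 + 4.8526 = 55.2526 pm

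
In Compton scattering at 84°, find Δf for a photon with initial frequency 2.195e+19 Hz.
3.013e+18 Hz (decrease)

Convert frequency to wavelength (c = 299792458 m/s):
λ₀ = c/f₀ = 299792458/2.195e+19 = 1.3657971e-11 m = 13.6580 pm

Calculate Compton shift:
Δλ = λ_C(1 - cos(84°)) = 2.1727 pm

Final wavelength:
λ' = λ₀ + Δλ = 13.6580 + 2.1727 = 15.8307 pm

Final frequency:
f' = c/λ' = 299792458/1.5830663e-11 = 1.8937455e+19 Hz

Frequency shift (decrease):
Δf = f₀ - f' = 2.195e+19 - 1.8937455e+19 = 3.013e+18 Hz

(Intermediate values are shown rounded; full precision is carried through to the final answer.)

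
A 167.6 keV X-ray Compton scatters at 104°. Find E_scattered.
119.0906 keV

First convert energy to wavelength:
λ = hc/E, with hc ≈ 1239.842 keV·pm (i.e. 1239.842 eV·nm)

For E = 167.6 keV = 167600 eV:
λ = 1239.842 keV·pm / 167.6 keV
λ = 7.3976 pm

Calculate the Compton shift:
Δλ = λ_C(1 - cos(104°)) = 2.4263 × 1.2419
Δλ = 3.0133 pm

Final wavelength:
λ' = 7.3976 + 3.0133 = 10.4109 pm

Final energy:
E' = hc/λ' = 1239.842 / 10.4109 = 119.0906 keV

(Intermediate values are shown rounded; full precision is carried through to the final answer.)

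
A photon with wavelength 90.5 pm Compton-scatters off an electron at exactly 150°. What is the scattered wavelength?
95.0276 pm

Using the Compton formula: λ' = λ + λ_C(1 − cos θ)

For θ = 150°, cos θ = -√3/2 (exact) ≈ -0.8660, so:
1 − cos 150° = 1 − (-√3/2) ≈ 1.8660

Δλ = λ_C × 1.8660 = 2.4263 × 1.8660 = 4.5276 pm

λ' = 90.5 + 4.5276 = 95.0276 pm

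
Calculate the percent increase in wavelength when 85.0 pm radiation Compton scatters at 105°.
3.5933%

Calculate the Compton shift:
Δλ = λ_C(1 - cos(105°))
Δλ = 2.4263 × (1 - cos(105°))
Δλ = 2.4263 × 1.2588
Δλ = 3.0543 pm

Percentage change:
(Δλ/λ₀) × 100 = (3.0543/85.0) × 100
= 3.5933%

(Intermediate values are shown rounded; full precision is carried through to the final answer.)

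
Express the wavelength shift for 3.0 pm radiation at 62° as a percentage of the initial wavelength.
42.9076%

Calculate the Compton shift:
Δλ = λ_C(1 - cos(62°))
Δλ = 2.4263 × (1 - cos(62°))
Δλ = 2.4263 × 0.5305
Δλ = 1.2872 pm

Percentage change:
(Δλ/λ₀) × 100 = (1.2872/3.0) × 100
= 42.9076%

(Intermediate values are shown rounded; full precision is carried through to the final answer.)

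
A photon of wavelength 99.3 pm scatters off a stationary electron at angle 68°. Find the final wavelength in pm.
100.8174 pm

Using the Compton scattering formula:
λ' = λ + Δλ = λ + λ_C(1 - cos θ)

Given:
- Initial wavelength λ = 99.3 pm
- Scattering angle θ = 68°
- Compton wavelength λ_C ≈ 2.4263 pm

Calculate the shift:
Δλ = 2.4263 × (1 - cos(68°))
Δλ = 2.4263 × 0.6254
Δλ = 1.5174 pm

Final wavelength:
λ' = 99.3 + 1.5174 = 100.8174 pm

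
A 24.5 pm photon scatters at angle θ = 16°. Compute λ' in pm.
24.5940 pm

Using the Compton scattering formula:
λ' = λ + Δλ = λ + λ_C(1 - cos θ)

Given:
- Initial wavelength λ = 24.5 pm
- Scattering angle θ = 16°
- Compton wavelength λ_C ≈ 2.4263 pm

Calculate the shift:
Δλ = 2.4263 × (1 - cos(16°))
Δλ = 2.4263 × 0.0387
Δλ = 0.0940 pm

Final wavelength:
λ' = 24.5 + 0.0940 = 24.5940 pm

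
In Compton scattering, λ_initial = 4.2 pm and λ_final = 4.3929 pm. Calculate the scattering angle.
23.00°

First find the wavelength shift:
Δλ = λ' - λ = 4.3929 - 4.2 = 0.1929 pm

Using Δλ = λ_C(1 - cos θ), with λ_C = h/(m_e·c) ≈ 2.42631024 pm:
cos θ = 1 - Δλ/λ_C
cos θ = 1 - 0.1929/2.42631024
cos θ = 0.920497

θ = arccos(0.920497)
θ = 23.00°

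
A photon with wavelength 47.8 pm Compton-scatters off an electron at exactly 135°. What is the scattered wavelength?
51.9420 pm

Using the Compton formula: λ' = λ + λ_C(1 − cos θ)

For θ = 135°, cos θ = -√2/2 (exact) ≈ -0.7071, so:
1 − cos 135° = 1 − (-√2/2) ≈ 1.7071

Δλ = λ_C × 1.7071 = 2.4263 × 1.7071 = 4.1420 pm

λ' = 47.8 + 4.1420 = 51.9420 pm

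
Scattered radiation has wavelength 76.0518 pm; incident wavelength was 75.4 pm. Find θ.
43.00°

First find the wavelength shift:
Δλ = λ' - λ = 76.0518 - 75.4 = 0.6518 pm

Using Δλ = λ_C(1 - cos θ), with λ_C = h/(m_e·c) ≈ 2.42631024 pm:
cos θ = 1 - Δλ/λ_C
cos θ = 1 - 0.6518/2.42631024
cos θ = 0.731362

θ = arccos(0.731362)
θ = 43.00°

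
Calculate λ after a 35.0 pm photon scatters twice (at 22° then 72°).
36.8532 pm

Apply Compton shift twice:

First scattering at θ₁ = 22°:
Δλ₁ = λ_C(1 - cos(22°))
Δλ₁ = 2.4263 × 0.0728
Δλ₁ = 0.1767 pm

After first scattering:
λ₁ = 35.0 + 0.1767 = 35.1767 pm

Second scattering at θ₂ = 72°:
Δλ₂ = λ_C(1 - cos(72°))
Δλ₂ = 2.4263 × 0.6910
Δλ₂ = 1.6765 pm

Final wavelength:
λ₂ = 35.1767 + 1.6765 = 36.8532 pm

Total shift: Δλ_total = 0.1767 + 1.6765 = 1.8532 pm

(Intermediate values are shown rounded; full precision is carried through to the final answer.)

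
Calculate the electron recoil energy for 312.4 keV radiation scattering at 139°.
161.6819 keV

By energy conservation: K_e = E_initial - E_final

First find the scattered photon energy:
Initial wavelength: λ = hc/E = 3.9688 pm
Compton shift: Δλ = λ_C(1 - cos(139°)) = 4.2575 pm
Final wavelength: λ' = 3.9688 + 4.2575 = 8.2262 pm
Final photon energy: E' = hc/λ' = 150.7181 keV

Electron kinetic energy:
K_e = E - E' = 312.4000 - 150.7181 = 161.6819 keV

(Intermediate values are shown rounded; full precision is carried through to the final answer.)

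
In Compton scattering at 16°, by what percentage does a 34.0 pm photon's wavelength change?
0.2764%

Calculate the Compton shift:
Δλ = λ_C(1 - cos(16°))
Δλ = 2.4263 × (1 - cos(16°))
Δλ = 2.4263 × 0.0387
Δλ = 0.0940 pm

Percentage change:
(Δλ/λ₀) × 100 = (0.0940/34.0) × 100
= 0.2764%

(Intermediate values are shown rounded; full precision is carried through to the final answer.)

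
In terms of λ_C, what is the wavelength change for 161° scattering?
1.9455 λ_C

The Compton shift formula is:
Δλ = λ_C(1 - cos θ)

Dividing both sides by λ_C:
Δλ/λ_C = 1 - cos θ

For θ = 161°:
Δλ/λ_C = 1 - cos(161°)
Δλ/λ_C = 1 - -0.9455
Δλ/λ_C = 1.9455

This means the shift is 1.9455 × λ_C = 4.7204 pm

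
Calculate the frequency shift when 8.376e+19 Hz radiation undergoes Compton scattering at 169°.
4.802e+19 Hz (decrease)

Convert frequency to wavelength (c = 299792458 m/s):
λ₀ = c/f₀ = 299792458/8.376e+19 = 3.5791841e-12 m = 3.5792 pm

Calculate Compton shift:
Δλ = λ_C(1 - cos(169°)) = 4.8080 pm

Final wavelength:
λ' = λ₀ + Δλ = 3.5792 + 4.8080 = 8.3872 pm

Final frequency:
f' = c/λ' = 299792458/8.3872264e-12 = 3.5743933e+19 Hz

Frequency shift (decrease):
Δf = f₀ - f' = 8.376e+19 - 3.5743933e+19 = 4.802e+19 Hz

(Intermediate values are shown rounded; full precision is carried through to the final answer.)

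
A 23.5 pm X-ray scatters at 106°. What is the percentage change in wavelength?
13.1706%

Calculate the Compton shift:
Δλ = λ_C(1 - cos(106°))
Δλ = 2.4263 × (1 - cos(106°))
Δλ = 2.4263 × 1.2756
Δλ = 3.0951 pm

Percentage change:
(Δλ/λ₀) × 100 = (3.0951/23.5) × 100
= 13.1706%

(Intermediate values are shown rounded; full precision is carried through to the final answer.)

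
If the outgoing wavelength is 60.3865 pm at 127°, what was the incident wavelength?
56.5000 pm

From λ' = λ + Δλ, we have λ = λ' - Δλ

First calculate the Compton shift:
Δλ = λ_C(1 - cos θ)
Δλ = 2.4263 × (1 - cos(127°))
Δλ = 2.4263 × 1.6018
Δλ = 3.8865 pm

Initial wavelength:
λ = λ' - Δλ
λ = 60.3865 - 3.8865
λ = 56.5000 pm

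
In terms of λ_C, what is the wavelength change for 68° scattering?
0.6254 λ_C

The Compton shift formula is:
Δλ = λ_C(1 - cos θ)

Dividing both sides by λ_C:
Δλ/λ_C = 1 - cos θ

For θ = 68°:
Δλ/λ_C = 1 - cos(68°)
Δλ/λ_C = 1 - 0.3746
Δλ/λ_C = 0.6254

This means the shift is 0.6254 × λ_C = 1.5174 pm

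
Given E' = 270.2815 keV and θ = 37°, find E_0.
302.4999 keV

Convert final energy to wavelength (hc ≈ 1239.842 keV·pm):
λ' = hc/E' = 1239.842 / 270.2815 = 4.5872 pm

Calculate the Compton shift:
Δλ = λ_C(1 - cos(37°))
Δλ = 2.4263 × (1 - cos(37°))
Δλ = 0.4886 pm

Initial wavelength:
λ = λ' - Δλ = 4.5872 - 0.4886 = 4.0987 pm

Initial energy:
E = hc/λ = 1239.842 / 4.0987 = 302.4999 keV

(Intermediate values are shown rounded; full precision is carried through to the final answer.)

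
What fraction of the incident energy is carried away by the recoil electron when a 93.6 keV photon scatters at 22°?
0.0132 (or 1.32%)

Calculate initial and final photon energies:

Initial: E₀ = 93.6 keV → λ₀ = 13.2462 pm
Compton shift: Δλ = 0.1767 pm
Final wavelength: λ' = 13.4228 pm
Final energy: E' = 92.3680 keV

Fractional energy loss:
(E₀ - E')/E₀ = (93.6000 - 92.3680)/93.6000
= 1.2320/93.6000
= 0.0132
= 1.32%

(Intermediate values are shown rounded; full precision is carried through to the final answer.)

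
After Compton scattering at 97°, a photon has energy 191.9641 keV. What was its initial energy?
331.8000 keV

Convert final energy to wavelength (hc ≈ 1239.842 keV·pm):
λ' = hc/E' = 1239.842 / 191.9641 = 6.4587 pm

Calculate the Compton shift:
Δλ = λ_C(1 - cos(97°))
Δλ = 2.4263 × (1 - cos(97°))
Δλ = 2.7220 pm

Initial wavelength:
λ = λ' - Δλ = 6.4587 - 2.7220 = 3.7367 pm

Initial energy:
E = hc/λ = 1239.842 / 3.7367 = 331.8000 keV

(Intermediate values are shown rounded; full precision is carried through to the final answer.)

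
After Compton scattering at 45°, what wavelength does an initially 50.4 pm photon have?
51.1106 pm

Using the Compton formula: λ' = λ + λ_C(1 − cos θ)

For θ = 45°, cos θ = √2/2 (exact) ≈ 0.7071, so:
1 − cos 45° = 1 − (√2/2) ≈ 0.2929

Δλ = λ_C × 0.2929 = 2.4263 × 0.2929 = 0.7106 pm

λ' = 50.4 + 0.7106 = 51.1106 pm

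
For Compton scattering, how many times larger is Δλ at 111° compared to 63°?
111° produces the larger shift by a factor of 2.488

Calculate both shifts using Δλ = λ_C(1 - cos θ):

For θ₁ = 63°:
Δλ₁ = 2.4263 × (1 - cos(63°))
Δλ₁ = 2.4263 × 0.5460
Δλ₁ = 1.3248 pm

For θ₂ = 111°:
Δλ₂ = 2.4263 × (1 - cos(111°))
Δλ₂ = 2.4263 × 1.3584
Δλ₂ = 3.2958 pm

The 111° angle produces the larger shift.
Ratio: 3.2958/1.3248 = 2.488

(Intermediate values are shown rounded; full precision is carried through to the final answer.)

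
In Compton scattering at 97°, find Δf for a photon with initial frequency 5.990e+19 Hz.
2.110e+19 Hz (decrease)

Convert frequency to wavelength (c = 299792458 m/s):
λ₀ = c/f₀ = 299792458/5.990e+19 = 5.0048824e-12 m = 5.0049 pm

Calculate Compton shift:
Δλ = λ_C(1 - cos(97°)) = 2.7220 pm

Final wavelength:
λ' = λ₀ + Δλ = 5.0049 + 2.7220 = 7.7269 pm

Final frequency:
f' = c/λ' = 299792458/7.7268855e-12 = 3.8798615e+19 Hz

Frequency shift (decrease):
Δf = f₀ - f' = 5.990e+19 - 3.8798615e+19 = 2.110e+19 Hz

(Intermediate values are shown rounded; full precision is carried through to the final answer.)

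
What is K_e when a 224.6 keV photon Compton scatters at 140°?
98.1525 keV

By energy conservation: K_e = E_initial - E_final

First find the scattered photon energy:
Initial wavelength: λ = hc/E = 5.5202 pm
Compton shift: Δλ = λ_C(1 - cos(140°)) = 4.2850 pm
Final wavelength: λ' = 5.5202 + 4.2850 = 9.8052 pm
Final photon energy: E' = hc/λ' = 126.4475 keV

Electron kinetic energy:
K_e = E - E' = 224.6000 - 126.4475 = 98.1525 keV

(Intermediate values are shown rounded; full precision is carried through to the final answer.)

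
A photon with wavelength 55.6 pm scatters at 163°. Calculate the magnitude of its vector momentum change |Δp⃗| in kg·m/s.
2.2646e-23 kg·m/s

Photon momentum magnitude is p = h/λ.

Initial momentum:
p₀ = h/λ = 6.6261e-34/5.5600e-11 = 1.1917e-23 kg·m/s

After scattering:
λ' = λ + Δλ = 55.6 + 4.7466 = 60.3466 pm
p' = h/λ' = 6.6261e-34/6.0347e-11 = 1.0980e-23 kg·m/s

Momentum is a vector; the scattered photon's direction makes angle θ = 163° with the incident direction. The magnitude of the vector change Δp⃗ = p⃗₀ − p⃗' is found from the law of cosines:
|Δp⃗|² = p₀² + p'² − 2p₀p'cos θ
|Δp⃗|² = (1.1917e-23)² + (1.0980e-23)² − 2·1.1917e-23·1.0980e-23·cos(163°)
|Δp⃗| = 2.2646e-23 kg·m/s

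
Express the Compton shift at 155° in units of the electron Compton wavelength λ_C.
1.9063 λ_C

The Compton shift formula is:
Δλ = λ_C(1 - cos θ)

Dividing both sides by λ_C:
Δλ/λ_C = 1 - cos θ

For θ = 155°:
Δλ/λ_C = 1 - cos(155°)
Δλ/λ_C = 1 - -0.9063
Δλ/λ_C = 1.9063

This means the shift is 1.9063 × λ_C = 4.6253 pm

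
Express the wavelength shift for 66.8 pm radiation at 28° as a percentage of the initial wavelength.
0.4252%

Calculate the Compton shift:
Δλ = λ_C(1 - cos(28°))
Δλ = 2.4263 × (1 - cos(28°))
Δλ = 2.4263 × 0.1171
Δλ = 0.2840 pm

Percentage change:
(Δλ/λ₀) × 100 = (0.2840/66.8) × 100
= 0.4252%

(Intermediate values are shown rounded; full precision is carried through to the final answer.)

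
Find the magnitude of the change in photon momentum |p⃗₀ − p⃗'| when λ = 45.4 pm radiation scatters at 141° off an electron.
2.6326e-23 kg·m/s

Photon momentum magnitude is p = h/λ.

Initial momentum:
p₀ = h/λ = 6.6261e-34/4.5400e-11 = 1.4595e-23 kg·m/s

After scattering:
λ' = λ + Δλ = 45.4 + 4.3119 = 49.7119 pm
p' = h/λ' = 6.6261e-34/4.9712e-11 = 1.3329e-23 kg·m/s

Momentum is a vector; the scattered photon's direction makes angle θ = 141° with the incident direction. The magnitude of the vector change Δp⃗ = p⃗₀ − p⃗' is found from the law of cosines:
|Δp⃗|² = p₀² + p'² − 2p₀p'cos θ
|Δp⃗|² = (1.4595e-23)² + (1.3329e-23)² − 2·1.4595e-23·1.3329e-23·cos(141°)
|Δp⃗| = 2.6326e-23 kg·m/s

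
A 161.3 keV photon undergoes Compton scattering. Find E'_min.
98.8774 keV (at θ = 180°)

The scattered photon has minimum energy when its wavelength is maximum, i.e., when the Compton shift Δλ = λ_C(1 − cos θ) is maximum. This occurs at θ = 180° (backscattering), giving Δλ_max = 2λ_C = 4.8526 pm.

Initial wavelength: λ₀ = hc/E₀ = 7.6866 pm
Maximum final wavelength: λ'_max = λ₀ + 2λ_C = 7.6866 + 4.8526 = 12.5392 pm
Minimum final energy: E'_min = hc/λ'_max = 98.8774 keV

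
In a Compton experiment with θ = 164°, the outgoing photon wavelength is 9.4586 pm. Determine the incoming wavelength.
4.7000 pm

From λ' = λ + Δλ, we have λ = λ' - Δλ

First calculate the Compton shift:
Δλ = λ_C(1 - cos θ)
Δλ = 2.4263 × (1 - cos(164°))
Δλ = 2.4263 × 1.9613
Δλ = 4.7586 pm

Initial wavelength:
λ = λ' - Δλ
λ = 9.4586 - 4.7586
λ = 4.7000 pm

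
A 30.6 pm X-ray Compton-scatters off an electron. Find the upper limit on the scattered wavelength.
35.4526 pm (at θ = 180°)

The Compton shift is Δλ = λ_C(1 − cos θ).

Since cos θ ranges from −1 to 1, the factor (1 − cos θ) ranges from 0 to 2; the maximum shift occurs at θ = 180° (backscattering):
Δλ_max = 2λ_C = 2 × 2.4263 pm = 4.8526 pm

Maximum scattered wavelength:
λ'_max = λ₀ + Δλ_max = 30.6 + 4.8526 = 35.4526 pm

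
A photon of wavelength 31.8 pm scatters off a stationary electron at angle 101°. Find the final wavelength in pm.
34.6893 pm

Using the Compton scattering formula:
λ' = λ + Δλ = λ + λ_C(1 - cos θ)

Given:
- Initial wavelength λ = 31.8 pm
- Scattering angle θ = 101°
- Compton wavelength λ_C ≈ 2.4263 pm

Calculate the shift:
Δλ = 2.4263 × (1 - cos(101°))
Δλ = 2.4263 × 1.1908
Δλ = 2.8893 pm

Final wavelength:
λ' = 31.8 + 2.8893 = 34.6893 pm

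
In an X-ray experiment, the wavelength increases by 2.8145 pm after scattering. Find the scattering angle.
99.21°

From the Compton formula Δλ = λ_C(1 - cos θ), we can solve for θ:

cos θ = 1 - Δλ/λ_C

Given:
- Δλ = 2.8145 pm
- λ_C = h/(m_e·c) ≈ 2.42631024 pm

cos θ = 1 - 2.8145/2.42631024
cos θ = 1 - 1.159992
cos θ = -0.159992

θ = arccos(-0.159992)
θ = 99.21°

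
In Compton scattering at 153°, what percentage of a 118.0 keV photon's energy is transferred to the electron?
0.3039 (or 30.39%)

Calculate initial and final photon energies:

Initial: E₀ = 118.0 keV → λ₀ = 10.5071 pm
Compton shift: Δλ = 4.5882 pm
Final wavelength: λ' = 15.0953 pm
Final energy: E' = 82.1343 keV

Fractional energy loss:
(E₀ - E')/E₀ = (118.0000 - 82.1343)/118.0000
= 35.8657/118.0000
= 0.3039
= 30.39%

(Intermediate values are shown rounded; full precision is carried through to the final answer.)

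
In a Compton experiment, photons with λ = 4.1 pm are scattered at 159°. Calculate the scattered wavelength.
8.7915 pm

Using the Compton scattering formula:
λ' = λ + Δλ = λ + λ_C(1 - cos θ)

Given:
- Initial wavelength λ = 4.1 pm
- Scattering angle θ = 159°
- Compton wavelength λ_C ≈ 2.4263 pm

Calculate the shift:
Δλ = 2.4263 × (1 - cos(159°))
Δλ = 2.4263 × 1.9336
Δλ = 4.6915 pm

Final wavelength:
λ' = 4.1 + 4.6915 = 8.7915 pm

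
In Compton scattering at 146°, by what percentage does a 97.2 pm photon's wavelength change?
4.5657%

Calculate the Compton shift:
Δλ = λ_C(1 - cos(146°))
Δλ = 2.4263 × (1 - cos(146°))
Δλ = 2.4263 × 1.8290
Δλ = 4.4378 pm

Percentage change:
(Δλ/λ₀) × 100 = (4.4378/97.2) × 100
= 4.5657%

(Intermediate values are shown rounded; full precision is carried through to the final answer.)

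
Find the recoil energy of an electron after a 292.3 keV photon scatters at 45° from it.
41.9445 keV

By energy conservation: K_e = E_initial - E_final

First find the scattered photon energy:
Initial wavelength: λ = hc/E = 4.2417 pm
Compton shift: Δλ = λ_C(1 - cos(45°)) = 0.7106 pm
Final wavelength: λ' = 4.2417 + 0.7106 = 4.9523 pm
Final photon energy: E' = hc/λ' = 250.3555 keV

Electron kinetic energy:
K_e = E - E' = 292.3000 - 250.3555 = 41.9445 keV

(Intermediate values are shown rounded; full precision is carried through to the final answer.)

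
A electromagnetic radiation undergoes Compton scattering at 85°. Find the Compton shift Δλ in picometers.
2.2148 pm

Using the Compton scattering formula:
Δλ = λ_C(1 - cos θ)

where λ_C = h/(m_e·c) ≈ 2.4263 pm is the Compton wavelength of an electron.

For θ = 85°:
cos(85°) = 0.0872
1 - cos(85°) = 0.9128

Δλ = 2.4263 × 0.9128
Δλ = 2.2148 pm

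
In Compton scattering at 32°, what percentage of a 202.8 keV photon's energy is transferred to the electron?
0.0569 (or 5.69%)

Calculate initial and final photon energies:

Initial: E₀ = 202.8 keV → λ₀ = 6.1136 pm
Compton shift: Δλ = 0.3687 pm
Final wavelength: λ' = 6.4823 pm
Final energy: E' = 191.2657 keV

Fractional energy loss:
(E₀ - E')/E₀ = (202.8000 - 191.2657)/202.8000
= 11.5343/202.8000
= 0.0569
= 5.69%

(Intermediate values are shown rounded; full precision is carried through to the final answer.)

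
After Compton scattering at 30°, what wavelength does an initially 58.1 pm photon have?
58.4251 pm

Using the Compton formula: λ' = λ + λ_C(1 − cos θ)

For θ = 30°, cos θ = √3/2 (exact) ≈ 0.8660, so:
1 − cos 30° = 1 − (√3/2) ≈ 0.1340

Δλ = λ_C × 0.1340 = 2.4263 × 0.1340 = 0.3251 pm

λ' = 58.1 + 0.3251 = 58.4251 pm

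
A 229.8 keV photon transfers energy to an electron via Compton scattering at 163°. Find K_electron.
107.5507 keV

By energy conservation: K_e = E_initial - E_final

First find the scattered photon energy:
Initial wavelength: λ = hc/E = 5.3953 pm
Compton shift: Δλ = λ_C(1 - cos(163°)) = 4.7466 pm
Final wavelength: λ' = 5.3953 + 4.7466 = 10.1419 pm
Final photon energy: E' = hc/λ' = 122.2493 keV

Electron kinetic energy:
K_e = E - E' = 229.8000 - 122.2493 = 107.5507 keV

(Intermediate values are shown rounded; full precision is carried through to the final answer.)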